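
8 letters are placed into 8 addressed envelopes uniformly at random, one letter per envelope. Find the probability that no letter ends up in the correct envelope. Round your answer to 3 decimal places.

This is the derangement probability: permutations of 8 with no fixed point.
D(8) = 8! · (1 − 1/1! + 1/2! − ··· + (−1)^8/8!) = 14833.
P = 14833/40320 = 2119/5760 ≈ 0.368.

0.368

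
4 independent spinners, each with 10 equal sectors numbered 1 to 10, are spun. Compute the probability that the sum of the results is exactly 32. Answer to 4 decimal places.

0.0165

There are 10^4 = 10000 equally likely outcomes.
The number of ordered 4-tuples from {1,…,10} summing to 32 is 165.
P(sum = 32) = 165/10000 = 33/2000 ≈ 0.0165.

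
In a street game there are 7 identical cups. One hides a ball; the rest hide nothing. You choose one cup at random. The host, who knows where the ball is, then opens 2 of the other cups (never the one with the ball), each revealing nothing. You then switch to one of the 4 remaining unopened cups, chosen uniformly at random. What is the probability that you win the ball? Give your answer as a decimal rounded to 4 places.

0.2143

Your original cup holds the ball with probability 1/7, so the other 6 collectively hold it with probability 6/7.
The host can always find 2 empty cups to open, so the reveals don't change that 6/7; it is now spread over the 4 remaining unopened cups.
P(win by switching) = (6/7) · (1/4) = 3/14 ≈ 0.2143.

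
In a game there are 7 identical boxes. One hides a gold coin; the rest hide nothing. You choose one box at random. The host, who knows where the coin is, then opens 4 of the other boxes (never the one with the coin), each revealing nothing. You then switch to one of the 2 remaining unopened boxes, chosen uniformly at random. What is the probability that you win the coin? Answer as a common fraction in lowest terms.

3/7

Your original box holds the coin with probability 1/7, so the other 6 collectively hold it with probability 6/7.
The host can always find 4 empty boxes to open, so the reveals don't change that 6/7; it is now spread over the 2 remaining unopened boxes.
P(win by switching) = (6/7) · (1/2) = 3/7.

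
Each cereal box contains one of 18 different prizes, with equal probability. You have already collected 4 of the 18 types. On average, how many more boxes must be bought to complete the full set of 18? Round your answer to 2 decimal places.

Starting from 4 distinct types, each trial gives a new one with probability (18−i)/18 when i types are held, so the wait for the next new type is 18/(18−i).
E = 18/14 + 18/13 + 18/12 + 18/11 + 18/10 + 18/9 + 18/8 + 18/7 + 18/6 + 18/5 + 18/4 + 18/3 + 18/2 + 18/1 = 1171733/20020 ≈ 58.53.

58.53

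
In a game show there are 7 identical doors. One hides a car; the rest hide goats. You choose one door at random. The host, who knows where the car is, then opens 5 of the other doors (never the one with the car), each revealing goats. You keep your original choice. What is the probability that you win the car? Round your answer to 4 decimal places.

0.1429

The host can always open 5 empty doors regardless of your choice, so the reveals give no information about your original door.
P(win by staying) = 1/7 ≈ 0.1429.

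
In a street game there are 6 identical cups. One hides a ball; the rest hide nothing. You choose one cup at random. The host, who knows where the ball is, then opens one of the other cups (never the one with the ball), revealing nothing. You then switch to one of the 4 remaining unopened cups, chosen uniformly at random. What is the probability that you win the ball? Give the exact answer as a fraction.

5/24

Your original cup holds the ball with probability 1/6, so the other 5 collectively hold it with probability 5/6.
The host can always find an empty cup to open, so this doesn't change that 5/6; it is now spread over the 4 remaining unopened cups.
P(win by switching) = (5/6) · (1/4) = 5/24.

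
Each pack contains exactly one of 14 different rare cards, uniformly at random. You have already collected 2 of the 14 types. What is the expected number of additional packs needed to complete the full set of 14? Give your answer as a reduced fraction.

Starting from 2 distinct types, each trial gives a new one with probability (14−i)/14 when i types are held, so the wait for the next new type is 14/(14−i).
E = 14/12 + 14/11 + 14/10 + 14/9 + 14/8 + 14/7 + 14/6 + 14/5 + 14/4 + 14/3 + 14/2 + 14/1 = 86021/1980.

86021/1980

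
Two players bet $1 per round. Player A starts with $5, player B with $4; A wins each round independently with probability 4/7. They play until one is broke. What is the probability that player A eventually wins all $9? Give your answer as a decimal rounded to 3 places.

Let r = q/p = (3/7)/(4/7) = 3/4. The recurrence P(i) = p·P(i+1) + q·P(i−1) with P(0)=0, P(9)=1 gives P(i) = (1 − r^i)/(1 − r^9).
P(5) = (1 − (3/4)^5) / (1 − (3/4)^9) = 199936/242461 ≈ 0.825.

0.825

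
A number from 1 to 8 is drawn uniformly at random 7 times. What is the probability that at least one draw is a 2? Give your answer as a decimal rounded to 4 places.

0.6073

P(no draw is a 2) = (7/8)^7 ≈ 0.3927.
P(at least one) = 1 − 0.3927 = 0.6073.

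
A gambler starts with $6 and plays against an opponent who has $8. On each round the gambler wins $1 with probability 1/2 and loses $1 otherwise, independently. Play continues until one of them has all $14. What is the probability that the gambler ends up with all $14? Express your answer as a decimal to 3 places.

With a fair step, P(i) = ½P(i−1) + ½P(i+1) with P(0)=0, P(14)=1 has the linear solution P(i) = i/14.
P(6) = 6/14 = 3/7 ≈ 0.429.

0.429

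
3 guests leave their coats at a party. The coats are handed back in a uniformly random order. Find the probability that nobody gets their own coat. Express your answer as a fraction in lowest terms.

1/3

This is the derangement probability: permutations of 3 with no fixed point.
D(3) = 3! · (1 − 1/1! + 1/2! − ··· + (−1)^3/3!) = 2.
P = 2/6 = 1/3.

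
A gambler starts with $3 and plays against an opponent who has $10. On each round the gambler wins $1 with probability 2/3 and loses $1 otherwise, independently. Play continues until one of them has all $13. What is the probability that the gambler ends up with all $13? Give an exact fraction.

Let r = q/p = (1/3)/(2/3) = 1/2. The recurrence P(i) = p·P(i+1) + q·P(i−1) with P(0)=0, P(13)=1 gives P(i) = (1 − r^i)/(1 − r^13).
P(3) = (1 − (1/2)^3) / (1 − (1/2)^13) = 7168/8191.

7168/8191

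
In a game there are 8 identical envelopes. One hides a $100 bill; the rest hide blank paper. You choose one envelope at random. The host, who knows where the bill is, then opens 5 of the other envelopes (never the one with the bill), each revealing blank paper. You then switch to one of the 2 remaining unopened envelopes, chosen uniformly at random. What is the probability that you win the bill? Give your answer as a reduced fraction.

Your original envelope holds the bill with probability 1/8, so the other 7 collectively hold it with probability 7/8.
The host can always find 5 empty envelopes to open, so the reveals don't change that 7/8; it is now spread over the 2 remaining unopened envelopes.
P(win by switching) = (7/8) · (1/2) = 7/16.

7/16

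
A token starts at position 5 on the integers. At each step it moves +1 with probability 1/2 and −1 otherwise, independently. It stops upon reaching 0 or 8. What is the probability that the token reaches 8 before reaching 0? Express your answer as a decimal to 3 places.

With a fair step, P(i) = ½P(i−1) + ½P(i+1) with P(0)=0, P(8)=1 has the linear solution P(i) = i/8.
P(5) = 5/8 ≈ 0.625.

0.625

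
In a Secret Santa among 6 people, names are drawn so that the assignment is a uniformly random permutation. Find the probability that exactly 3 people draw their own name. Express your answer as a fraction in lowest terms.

1/18

Choose which 3 of the 6 are fixed: C(6,3) = 20 ways.
The remaining 3 must have no fixed point: D(3) = 2.
P = 20·2/720 = 1/18.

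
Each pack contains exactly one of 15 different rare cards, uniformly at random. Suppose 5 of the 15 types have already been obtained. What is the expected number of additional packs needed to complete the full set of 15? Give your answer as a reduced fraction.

7381/168

Starting from 5 distinct types, each trial gives a new one with probability (15−i)/15 when i types are held, so the wait for the next new type is 15/(15−i).
E = 15/10 + 15/9 + 15/8 + 15/7 + 15/6 + 15/5 + 15/4 + 15/3 + 15/2 + 15/1 = 7381/168.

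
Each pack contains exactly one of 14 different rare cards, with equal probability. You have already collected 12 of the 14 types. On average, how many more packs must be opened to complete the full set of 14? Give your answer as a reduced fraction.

21

Starting from 12 distinct types, each trial gives a new one with probability (14−i)/14 when i types are held, so the wait for the next new type is 14/(14−i).
E = 14/2 + 14/1 = 21.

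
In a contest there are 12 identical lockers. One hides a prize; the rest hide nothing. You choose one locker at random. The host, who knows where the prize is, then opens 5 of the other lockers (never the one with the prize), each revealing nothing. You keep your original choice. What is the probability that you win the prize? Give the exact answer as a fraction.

The host can always open 5 empty lockers regardless of your choice, so the reveals give no information about your original locker.
P(win by staying) = 1/12.

1/12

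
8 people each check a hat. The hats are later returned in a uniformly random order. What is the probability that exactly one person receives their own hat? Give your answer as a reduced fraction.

103/280

Choose which one is fixed: C(8,1) = 8 ways.
The remaining 7 must have no fixed point: D(7) = 1854.
P = 8·1854/40320 = 103/280.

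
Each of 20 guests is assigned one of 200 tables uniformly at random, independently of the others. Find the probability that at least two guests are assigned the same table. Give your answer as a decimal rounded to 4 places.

0.6256

It's easier to compute the probability that all 20 are distinct.
P(all distinct) = 200/200 · 199/200 · ··· · 181/200 ≈ 0.3744.
So the probability of at least one match is 1 − 0.3744 = 0.6256.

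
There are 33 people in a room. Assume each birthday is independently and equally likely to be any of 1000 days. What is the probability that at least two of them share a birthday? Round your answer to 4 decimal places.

It's easier to compute the probability that all 33 are distinct.
P(all distinct) = 1000/1000 · 999/1000 · ··· · 968/1000 ≈ 0.5864.
So the probability of at least one match is 1 − 0.5864 = 0.4136.

0.4136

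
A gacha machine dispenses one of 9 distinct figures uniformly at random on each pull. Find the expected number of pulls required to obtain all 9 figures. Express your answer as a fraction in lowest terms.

After i distinct types are collected, each trial gives a new one with probability (9−i)/9, so the expected wait for the next new type is 9/(9−i).
E = 9/9 + 9/8 + 9/7 + 9/6 + 9/5 + 9/4 + 9/3 + 9/2 + 9/1 = 7129/280.

7129/280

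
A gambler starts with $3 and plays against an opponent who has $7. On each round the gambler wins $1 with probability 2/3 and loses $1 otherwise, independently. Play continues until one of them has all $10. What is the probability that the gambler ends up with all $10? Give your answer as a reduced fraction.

Let r = q/p = (1/3)/(2/3) = 1/2. The recurrence P(i) = p·P(i+1) + q·P(i−1) with P(0)=0, P(10)=1 gives P(i) = (1 − r^i)/(1 − r^10).
P(3) = (1 − (1/2)^3) / (1 − (1/2)^10) = 896/1023.

896/1023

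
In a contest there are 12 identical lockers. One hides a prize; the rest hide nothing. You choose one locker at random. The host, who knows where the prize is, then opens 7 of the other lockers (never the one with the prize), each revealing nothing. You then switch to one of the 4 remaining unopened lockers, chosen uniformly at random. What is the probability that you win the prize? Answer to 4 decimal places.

0.2292

Your original locker holds the prize with probability 1/12, so the other 11 collectively hold it with probability 11/12.
The host can always find 7 empty lockers to open, so the reveals don't change that 11/12; it is now spread over the 4 remaining unopened lockers.
P(win by switching) = (11/12) · (1/4) = 11/48 ≈ 0.2292.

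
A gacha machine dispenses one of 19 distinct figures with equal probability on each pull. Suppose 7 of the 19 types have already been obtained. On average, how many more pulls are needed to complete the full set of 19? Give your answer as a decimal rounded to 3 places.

58.961

Starting from 7 distinct types, each trial gives a new one with probability (19−i)/19 when i types are held, so the wait for the next new type is 19/(19−i).
E = 19/12 + 19/11 + 19/10 + 19/9 + 19/8 + 19/7 + 19/6 + 19/5 + 19/4 + 19/3 + 19/2 + 19/1 = 1634399/27720 ≈ 58.961.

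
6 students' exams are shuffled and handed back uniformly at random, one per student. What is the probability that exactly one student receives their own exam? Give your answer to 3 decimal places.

0.367

Choose which one is fixed: C(6,1) = 6 ways.
The remaining 5 must have no fixed point: D(5) = 44.
P = 6·44/720 = 11/30 ≈ 0.367.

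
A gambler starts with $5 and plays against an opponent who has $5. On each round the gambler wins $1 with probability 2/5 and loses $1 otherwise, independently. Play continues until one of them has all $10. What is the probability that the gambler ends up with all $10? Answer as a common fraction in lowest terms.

Let r = q/p = (3/5)/(2/5) = 3/2. The recurrence P(i) = p·P(i+1) + q·P(i−1) with P(0)=0, P(10)=1 gives P(i) = (1 − r^i)/(1 − r^10).
P(5) = (1 − (3/2)^5) / (1 − (3/2)^10) = 32/275.

32/275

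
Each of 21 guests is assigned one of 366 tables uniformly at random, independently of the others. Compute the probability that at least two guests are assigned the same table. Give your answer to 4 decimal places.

It's easier to compute the probability that all 21 are distinct.
P(all distinct) = 366/366 · 365/366 · ··· · 346/366 ≈ 0.5572.
So the probability of at least one match is 1 − 0.5572 = 0.4428.

0.4428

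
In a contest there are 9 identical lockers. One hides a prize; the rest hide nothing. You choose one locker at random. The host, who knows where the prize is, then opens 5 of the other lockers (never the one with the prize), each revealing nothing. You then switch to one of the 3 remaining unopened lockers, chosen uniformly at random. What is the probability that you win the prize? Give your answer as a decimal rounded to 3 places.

Your original locker holds the prize with probability 1/9, so the other 8 collectively hold it with probability 8/9.
The host can always find 5 empty lockers to open, so the reveals don't change that 8/9; it is now spread over the 3 remaining unopened lockers.
P(win by switching) = (8/9) · (1/3) = 8/27 ≈ 0.296.

0.296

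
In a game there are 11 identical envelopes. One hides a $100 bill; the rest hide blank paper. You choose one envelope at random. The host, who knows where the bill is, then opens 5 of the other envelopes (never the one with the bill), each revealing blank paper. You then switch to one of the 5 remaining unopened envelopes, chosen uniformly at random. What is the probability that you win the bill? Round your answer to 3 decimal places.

Your original envelope holds the bill with probability 1/11, so the other 10 collectively hold it with probability 10/11.
The host can always find 5 empty envelopes to open, so the reveals don't change that 10/11; it is now spread over the 5 remaining unopened envelopes.
P(win by switching) = (10/11) · (1/5) = 2/11 ≈ 0.182.

0.182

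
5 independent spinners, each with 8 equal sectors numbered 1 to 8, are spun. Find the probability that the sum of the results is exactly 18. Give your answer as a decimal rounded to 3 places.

0.053

There are 8^5 = 32768 equally likely outcomes.
The number of ordered 5-tuples from {1,…,8} summing to 18 is 1750.
P(sum = 18) = 1750/32768 = 875/16384 ≈ 0.053.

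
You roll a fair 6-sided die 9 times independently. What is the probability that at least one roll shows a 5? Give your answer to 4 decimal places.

P(no roll shows a 5) = (5/6)^9 ≈ 0.1938.
P(at least one) = 1 − 0.1938 = 0.8062.

0.8062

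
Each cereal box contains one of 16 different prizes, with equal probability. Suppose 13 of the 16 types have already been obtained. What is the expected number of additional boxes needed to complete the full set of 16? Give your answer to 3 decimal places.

29.333

Starting from 13 distinct types, each trial gives a new one with probability (16−i)/16 when i types are held, so the wait for the next new type is 16/(16−i).
E = 16/3 + 16/2 + 16/1 = 88/3 ≈ 29.333.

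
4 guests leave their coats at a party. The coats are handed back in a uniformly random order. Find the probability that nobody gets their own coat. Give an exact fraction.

This is the derangement probability: permutations of 4 with no fixed point.
D(4) = 4! · (1 − 1/1! + 1/2! − ··· + (−1)^4/4!) = 9.
P = 9/24 = 3/8.

3/8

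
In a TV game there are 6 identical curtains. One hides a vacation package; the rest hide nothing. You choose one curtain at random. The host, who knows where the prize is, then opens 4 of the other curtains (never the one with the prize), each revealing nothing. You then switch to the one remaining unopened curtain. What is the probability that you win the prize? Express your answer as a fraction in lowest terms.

Your original curtain holds the prize with probability 1/6, so the other 5 collectively hold it with probability 5/6.
The host can always find 4 empty curtains to open, so the reveals don't change that 5/6; it is now spread over the 1 remaining unopened curtain.
P(win by switching) = (5/6) · (1/1) = 5/6.

5/6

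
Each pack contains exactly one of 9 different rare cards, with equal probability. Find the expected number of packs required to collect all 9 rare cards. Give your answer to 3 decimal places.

After i distinct types are collected, each trial gives a new one with probability (9−i)/9, so the expected wait for the next new type is 9/(9−i).
E = 9/9 + 9/8 + 9/7 + 9/6 + 9/5 + 9/4 + 9/3 + 9/2 + 9/1 = 7129/280 ≈ 25.461.

25.461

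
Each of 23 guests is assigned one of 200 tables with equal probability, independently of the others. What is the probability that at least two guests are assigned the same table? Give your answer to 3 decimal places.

It's easier to compute the probability that all 23 are distinct.
P(all distinct) = 200/200 · 199/200 · ··· · 178/200 ≈ 0.268.
So the probability of at least one match is 1 − 0.268 = 0.732.

0.732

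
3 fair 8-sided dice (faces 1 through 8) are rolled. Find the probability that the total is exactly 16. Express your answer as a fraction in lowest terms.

There are 8^3 = 512 equally likely outcomes.
The number of ordered 3-tuples from {1,…,8} summing to 16 is 42.
P(sum = 16) = 42/512 = 21/256.

21/256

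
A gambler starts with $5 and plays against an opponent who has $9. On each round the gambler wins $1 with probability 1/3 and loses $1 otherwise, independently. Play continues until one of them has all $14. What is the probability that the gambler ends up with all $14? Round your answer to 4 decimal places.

Let r = q/p = (2/3)/(1/3) = 2. The recurrence P(i) = p·P(i+1) + q·P(i−1) with P(0)=0, P(14)=1 gives P(i) = (1 − r^i)/(1 − r^14).
P(5) = (1 − (2)^5) / (1 − (2)^14) = 31/16383 ≈ 0.0019.

0.0019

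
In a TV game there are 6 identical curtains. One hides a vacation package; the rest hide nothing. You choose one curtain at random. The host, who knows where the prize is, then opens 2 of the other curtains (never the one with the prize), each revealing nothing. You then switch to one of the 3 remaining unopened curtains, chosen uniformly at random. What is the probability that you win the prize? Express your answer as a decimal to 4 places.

Your original curtain holds the prize with probability 1/6, so the other 5 collectively hold it with probability 5/6.
The host can always find 2 empty curtains to open, so the reveals don't change that 5/6; it is now spread over the 3 remaining unopened curtains.
P(win by switching) = (5/6) · (1/3) = 5/18 ≈ 0.2778.

0.2778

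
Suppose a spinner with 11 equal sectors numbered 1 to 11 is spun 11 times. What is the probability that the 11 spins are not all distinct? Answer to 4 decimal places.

P(all 11 different) = 11/11 · 10/11 · ··· · 1/11 ≈ 0.0001.
P(at least two equal) = 1 − 0.0001 = 0.9999.

0.9999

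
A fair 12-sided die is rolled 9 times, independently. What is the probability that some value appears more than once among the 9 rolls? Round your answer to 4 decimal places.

0.9845

P(all 9 different) = 12/12 · 11/12 · ··· · 4/12 ≈ 0.0155.
P(at least two equal) = 1 − 0.0155 = 0.9845.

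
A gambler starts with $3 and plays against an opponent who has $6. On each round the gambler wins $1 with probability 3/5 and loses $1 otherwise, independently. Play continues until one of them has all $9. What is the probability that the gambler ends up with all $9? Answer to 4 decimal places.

Let r = q/p = (2/5)/(3/5) = 2/3. The recurrence P(i) = p·P(i+1) + q·P(i−1) with P(0)=0, P(9)=1 gives P(i) = (1 − r^i)/(1 − r^9).
P(3) = (1 − (2/3)^3) / (1 − (2/3)^9) = 729/1009 ≈ 0.7225.

0.7225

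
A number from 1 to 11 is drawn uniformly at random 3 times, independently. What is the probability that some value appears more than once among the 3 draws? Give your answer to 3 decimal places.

0.256

P(all 3 different) = 11/11 · 10/11 · ··· · 9/11 ≈ 0.744.
P(at least two equal) = 1 − 0.744 = 0.256.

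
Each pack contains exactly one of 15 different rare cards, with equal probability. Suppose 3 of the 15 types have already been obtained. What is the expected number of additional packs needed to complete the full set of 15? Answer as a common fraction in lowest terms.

86021/1848

Starting from 3 distinct types, each trial gives a new one with probability (15−i)/15 when i types are held, so the wait for the next new type is 15/(15−i).
E = 15/12 + 15/11 + 15/10 + 15/9 + 15/8 + 15/7 + 15/6 + 15/5 + 15/4 + 15/3 + 15/2 + 15/1 = 86021/1848.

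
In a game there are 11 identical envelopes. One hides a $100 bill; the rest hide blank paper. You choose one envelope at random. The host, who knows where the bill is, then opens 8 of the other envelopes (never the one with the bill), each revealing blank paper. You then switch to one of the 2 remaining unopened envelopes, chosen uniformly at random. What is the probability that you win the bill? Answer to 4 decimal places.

0.4545

Your original envelope holds the bill with probability 1/11, so the other 10 collectively hold it with probability 10/11.
The host can always find 8 empty envelopes to open, so the reveals don't change that 10/11; it is now spread over the 2 remaining unopened envelopes.
P(win by switching) = (10/11) · (1/2) = 5/11 ≈ 0.4545.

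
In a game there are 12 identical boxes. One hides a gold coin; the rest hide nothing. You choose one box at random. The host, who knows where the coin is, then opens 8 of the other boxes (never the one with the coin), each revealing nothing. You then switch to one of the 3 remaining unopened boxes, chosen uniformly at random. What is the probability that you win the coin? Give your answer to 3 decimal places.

Your original box holds the coin with probability 1/12, so the other 11 collectively hold it with probability 11/12.
The host can always find 8 empty boxes to open, so the reveals don't change that 11/12; it is now spread over the 3 remaining unopened boxes.
P(win by switching) = (11/12) · (1/3) = 11/36 ≈ 0.306.

0.306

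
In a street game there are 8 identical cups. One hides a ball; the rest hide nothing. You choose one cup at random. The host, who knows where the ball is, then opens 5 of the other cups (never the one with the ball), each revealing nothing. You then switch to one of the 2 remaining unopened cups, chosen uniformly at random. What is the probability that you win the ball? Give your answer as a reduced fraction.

Your original cup holds the ball with probability 1/8, so the other 7 collectively hold it with probability 7/8.
The host can always find 5 empty cups to open, so the reveals don't change that 7/8; it is now spread over the 2 remaining unopened cups.
P(win by switching) = (7/8) · (1/2) = 7/16.

7/16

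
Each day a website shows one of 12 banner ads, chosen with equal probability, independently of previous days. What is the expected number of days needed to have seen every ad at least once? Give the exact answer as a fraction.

86021/2310

After i distinct types are collected, each trial gives a new one with probability (12−i)/12, so the expected wait for the next new type is 12/(12−i).
E = 12/12 + 12/11 + 12/10 + 12/9 + 12/8 + 12/7 + 12/6 + 12/5 + 12/4 + 12/3 + 12/2 + 12/1 = 86021/2310.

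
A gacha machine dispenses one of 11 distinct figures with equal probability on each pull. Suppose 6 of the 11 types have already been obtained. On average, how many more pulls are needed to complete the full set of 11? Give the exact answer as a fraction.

1507/60

Starting from 6 distinct types, each trial gives a new one with probability (11−i)/11 when i types are held, so the wait for the next new type is 11/(11−i).
E = 11/5 + 11/4 + 11/3 + 11/2 + 11/1 = 1507/60.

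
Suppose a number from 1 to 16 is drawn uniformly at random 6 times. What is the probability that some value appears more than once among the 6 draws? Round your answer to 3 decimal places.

P(all 6 different) = 16/16 · 15/16 · ··· · 11/16 ≈ 0.344.
P(at least two equal) = 1 − 0.344 = 0.656.

0.656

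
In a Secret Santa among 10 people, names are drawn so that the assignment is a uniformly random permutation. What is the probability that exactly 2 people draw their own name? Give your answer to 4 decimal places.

Choose which 2 of the 10 are fixed: C(10,2) = 45 ways.
The remaining 8 must have no fixed point: D(8) = 14833.
P = 45·14833/3628800 = 2119/11520 ≈ 0.1839.

0.1839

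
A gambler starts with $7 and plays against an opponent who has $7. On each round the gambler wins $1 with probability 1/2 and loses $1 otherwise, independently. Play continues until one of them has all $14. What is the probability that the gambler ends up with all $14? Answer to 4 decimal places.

With a fair step, P(i) = ½P(i−1) + ½P(i+1) with P(0)=0, P(14)=1 has the linear solution P(i) = i/14.
P(7) = 7/14 = 1/2 ≈ 0.5000.

0.5000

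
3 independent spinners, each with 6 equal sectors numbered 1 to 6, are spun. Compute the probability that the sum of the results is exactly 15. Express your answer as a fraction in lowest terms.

There are 6^3 = 216 equally likely outcomes.
The number of ordered 3-tuples from {1,…,6} summing to 15 is 10.
P(sum = 15) = 10/216 = 5/108.

5/108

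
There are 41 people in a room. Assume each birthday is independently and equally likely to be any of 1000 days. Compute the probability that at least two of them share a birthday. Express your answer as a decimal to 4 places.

0.5645

It's easier to compute the probability that all 41 are distinct.
P(all distinct) = 1000/1000 · 999/1000 · ··· · 960/1000 ≈ 0.4355.
So the probability of at least one match is 1 − 0.4355 = 0.5645.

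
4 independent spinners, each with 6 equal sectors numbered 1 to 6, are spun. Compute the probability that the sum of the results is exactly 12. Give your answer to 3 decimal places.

0.096

There are 6^4 = 1296 equally likely outcomes.
The number of ordered 4-tuples from {1,…,6} summing to 12 is 125.
P(sum = 12) = 125/1296 ≈ 0.096.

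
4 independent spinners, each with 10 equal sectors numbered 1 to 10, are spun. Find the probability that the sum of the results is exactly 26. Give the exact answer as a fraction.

There are 10^4 = 10000 equally likely outcomes.
The number of ordered 4-tuples from {1,…,10} summing to 26 is 540.
P(sum = 26) = 540/10000 = 27/500.

27/500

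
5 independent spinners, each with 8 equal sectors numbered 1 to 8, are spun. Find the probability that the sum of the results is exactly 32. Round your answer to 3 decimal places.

0.015

There are 8^5 = 32768 equally likely outcomes.
The number of ordered 5-tuples from {1,…,8} summing to 32 is 490.
P(sum = 32) = 490/32768 = 245/16384 ≈ 0.015.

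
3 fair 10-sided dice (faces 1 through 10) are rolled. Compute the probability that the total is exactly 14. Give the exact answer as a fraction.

There are 10^3 = 1000 equally likely outcomes.
The number of ordered 3-tuples from {1,…,10} summing to 14 is 69.
P(sum = 14) = 69/1000.

69/1000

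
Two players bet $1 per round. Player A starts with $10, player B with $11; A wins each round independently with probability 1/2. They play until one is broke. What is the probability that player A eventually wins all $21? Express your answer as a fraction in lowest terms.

With a fair step, P(i) = ½P(i−1) + ½P(i+1) with P(0)=0, P(21)=1 has the linear solution P(i) = i/21.
P(10) = 10/21.

10/21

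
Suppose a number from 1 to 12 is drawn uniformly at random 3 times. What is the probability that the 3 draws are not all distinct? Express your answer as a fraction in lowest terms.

17/72

P(all 3 different) = 12/12 · 11/12 · ··· · 10/12 = 55/72.
P(at least two equal) = 1 − 55/72 = 17/72.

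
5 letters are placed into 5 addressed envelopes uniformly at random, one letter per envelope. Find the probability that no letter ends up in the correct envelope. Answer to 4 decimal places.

This is the derangement probability: permutations of 5 with no fixed point.
D(5) = 5! · (1 − 1/1! + 1/2! − ··· + (−1)^5/5!) = 44.
P = 44/120 = 11/30 ≈ 0.3667.

0.3667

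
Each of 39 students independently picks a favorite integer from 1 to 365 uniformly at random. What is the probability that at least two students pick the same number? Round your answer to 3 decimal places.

It's easier to compute the probability that all 39 are distinct.
P(all distinct) = 365/365 · 364/365 · ··· · 327/365 ≈ 0.122.
So the probability of at least one match is 1 − 0.122 = 0.878.

0.878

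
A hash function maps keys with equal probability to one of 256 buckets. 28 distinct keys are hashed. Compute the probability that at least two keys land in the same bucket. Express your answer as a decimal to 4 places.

It's easier to compute the probability that all 28 are distinct.
P(all distinct) = 256/256 · 255/256 · ··· · 229/256 ≈ 0.2160.
So the probability of at least one match is 1 − 0.2160 = 0.7840.

0.7840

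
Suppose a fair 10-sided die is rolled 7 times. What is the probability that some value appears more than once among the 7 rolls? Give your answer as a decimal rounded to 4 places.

P(all 7 different) = 10/10 · 9/10 · ··· · 4/10 ≈ 0.0605.
P(at least two equal) = 1 − 0.0605 = 0.9395.

0.9395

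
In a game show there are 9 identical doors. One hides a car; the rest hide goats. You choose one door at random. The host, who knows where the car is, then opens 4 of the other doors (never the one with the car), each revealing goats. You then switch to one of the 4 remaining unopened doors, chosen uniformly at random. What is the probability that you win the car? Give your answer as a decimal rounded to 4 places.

0.2222

Your original door holds the car with probability 1/9, so the other 8 collectively hold it with probability 8/9.
The host can always find 4 empty doors to open, so the reveals don't change that 8/9; it is now spread over the 4 remaining unopened doors.
P(win by switching) = (8/9) · (1/4) = 2/9 ≈ 0.2222.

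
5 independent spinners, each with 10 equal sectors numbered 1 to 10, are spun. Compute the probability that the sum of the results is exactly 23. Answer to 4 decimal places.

0.0484

There are 10^5 = 100000 equally likely outcomes.
The number of ordered 5-tuples from {1,…,10} summing to 23 is 4840.
P(sum = 23) = 4840/100000 = 121/2500 ≈ 0.0484.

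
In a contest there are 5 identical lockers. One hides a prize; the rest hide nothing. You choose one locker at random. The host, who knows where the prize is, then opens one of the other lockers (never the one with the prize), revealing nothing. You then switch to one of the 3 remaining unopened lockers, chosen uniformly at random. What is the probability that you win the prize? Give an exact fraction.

Your original locker holds the prize with probability 1/5, so the other 4 collectively hold it with probability 4/5.
The host can always find an empty locker to open, so this doesn't change that 4/5; it is now spread over the 3 remaining unopened lockers.
P(win by switching) = (4/5) · (1/3) = 4/15.

4/15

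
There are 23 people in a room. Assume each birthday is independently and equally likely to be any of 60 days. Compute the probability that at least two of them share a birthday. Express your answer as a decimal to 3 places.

It's easier to compute the probability that all 23 are distinct.
P(all distinct) = 60/60 · 59/60 · ··· · 38/60 ≈ 0.008.
So the probability of at least one match is 1 − 0.008 = 0.992.

0.992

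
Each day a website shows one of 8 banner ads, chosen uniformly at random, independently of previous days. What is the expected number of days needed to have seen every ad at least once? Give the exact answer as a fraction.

After i distinct types are collected, each trial gives a new one with probability (8−i)/8, so the expected wait for the next new type is 8/(8−i).
E = 8/8 + 8/7 + 8/6 + 8/5 + 8/4 + 8/3 + 8/2 + 8/1 = 761/35.

761/35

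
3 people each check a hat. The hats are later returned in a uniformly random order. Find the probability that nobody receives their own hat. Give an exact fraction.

1/3

This is the derangement probability: permutations of 3 with no fixed point.
D(3) = 3! · (1 − 1/1! + 1/2! − ··· + (−1)^3/3!) = 2.
P = 2/6 = 1/3.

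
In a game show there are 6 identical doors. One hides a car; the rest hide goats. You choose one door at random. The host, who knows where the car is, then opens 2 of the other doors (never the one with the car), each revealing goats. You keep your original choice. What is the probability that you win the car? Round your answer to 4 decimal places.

The host can always open 2 empty doors regardless of your choice, so the reveals give no information about your original door.
P(win by staying) = 1/6 ≈ 0.1667.

0.1667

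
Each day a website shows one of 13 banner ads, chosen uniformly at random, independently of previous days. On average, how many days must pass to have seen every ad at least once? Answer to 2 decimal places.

After i distinct types are collected, each trial gives a new one with probability (13−i)/13, so the expected wait for the next new type is 13/(13−i).
E = 13/13 + 13/12 + 13/11 + 13/10 + 13/9 + 13/8 + 13/7 + 13/6 + 13/5 + 13/4 + 13/3 + 13/2 + 13/1 = 1145993/27720 ≈ 41.34.

41.34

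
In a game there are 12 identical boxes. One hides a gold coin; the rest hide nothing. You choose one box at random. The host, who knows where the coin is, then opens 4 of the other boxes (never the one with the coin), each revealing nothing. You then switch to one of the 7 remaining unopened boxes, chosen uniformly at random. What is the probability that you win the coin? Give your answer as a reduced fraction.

Your original box holds the coin with probability 1/12, so the other 11 collectively hold it with probability 11/12.
The host can always find 4 empty boxes to open, so the reveals don't change that 11/12; it is now spread over the 7 remaining unopened boxes.
P(win by switching) = (11/12) · (1/7) = 11/84.

11/84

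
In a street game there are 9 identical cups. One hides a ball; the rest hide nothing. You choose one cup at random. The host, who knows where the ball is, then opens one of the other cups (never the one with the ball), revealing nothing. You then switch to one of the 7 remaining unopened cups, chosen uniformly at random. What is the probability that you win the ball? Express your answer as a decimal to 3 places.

0.127

Your original cup holds the ball with probability 1/9, so the other 8 collectively hold it with probability 8/9.
The host can always find an empty cup to open, so this doesn't change that 8/9; it is now spread over the 7 remaining unopened cups.
P(win by switching) = (8/9) · (1/7) = 8/63 ≈ 0.127.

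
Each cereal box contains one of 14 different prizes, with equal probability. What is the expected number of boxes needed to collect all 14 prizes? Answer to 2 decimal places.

After i distinct types are collected, each trial gives a new one with probability (14−i)/14, so the expected wait for the next new type is 14/(14−i).
E = 14/14 + 14/13 + 14/12 + 14/11 + 14/10 + 14/9 + 14/8 + 14/7 + 14/6 + 14/5 + 14/4 + 14/3 + 14/2 + 14/1 = 1171733/25740 ≈ 45.52.

45.52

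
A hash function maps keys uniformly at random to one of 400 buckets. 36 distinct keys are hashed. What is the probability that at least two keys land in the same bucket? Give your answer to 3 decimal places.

0.803

It's easier to compute the probability that all 36 are distinct.
P(all distinct) = 400/400 · 399/400 · ··· · 365/400 ≈ 0.197.
So the probability of at least one match is 1 − 0.197 = 0.803.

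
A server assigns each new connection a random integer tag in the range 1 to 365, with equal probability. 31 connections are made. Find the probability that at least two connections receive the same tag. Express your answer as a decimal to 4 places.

It's easier to compute the probability that all 31 are distinct.
P(all distinct) = 365/365 · 364/365 · ··· · 335/365 ≈ 0.2695.
So the probability of at least one match is 1 − 0.2695 = 0.7305.

0.7305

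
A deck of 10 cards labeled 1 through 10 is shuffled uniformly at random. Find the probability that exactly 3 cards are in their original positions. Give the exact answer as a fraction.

Choose which 3 of the 10 are fixed: C(10,3) = 120 ways.
The remaining 7 must have no fixed point: D(7) = 1854.
P = 120·1854/3628800 = 103/1680.

103/1680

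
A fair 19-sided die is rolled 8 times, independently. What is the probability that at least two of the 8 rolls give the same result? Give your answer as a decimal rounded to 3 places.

0.821

P(all 8 different) = 19/19 · 18/19 · ··· · 12/19 ≈ 0.179.
P(at least two equal) = 1 − 0.179 = 0.821.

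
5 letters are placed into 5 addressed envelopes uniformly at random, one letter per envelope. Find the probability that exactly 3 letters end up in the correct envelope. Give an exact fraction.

Choose which 3 of the 5 are fixed: C(5,3) = 10 ways.
The remaining 2 must have no fixed point: D(2) = 1.
P = 10·1/120 = 1/12.

1/12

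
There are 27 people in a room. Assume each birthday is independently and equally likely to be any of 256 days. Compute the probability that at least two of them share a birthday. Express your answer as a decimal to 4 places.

0.7585

It's easier to compute the probability that all 27 are distinct.
P(all distinct) = 256/256 · 255/256 · ··· · 230/256 ≈ 0.2415.
So the probability of at least one match is 1 − 0.2415 = 0.7585.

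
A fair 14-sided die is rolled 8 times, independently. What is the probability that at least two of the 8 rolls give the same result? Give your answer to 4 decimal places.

0.9180

P(all 8 different) = 14/14 · 13/14 · ··· · 7/14 ≈ 0.0820.
P(at least two equal) = 1 − 0.0820 = 0.9180.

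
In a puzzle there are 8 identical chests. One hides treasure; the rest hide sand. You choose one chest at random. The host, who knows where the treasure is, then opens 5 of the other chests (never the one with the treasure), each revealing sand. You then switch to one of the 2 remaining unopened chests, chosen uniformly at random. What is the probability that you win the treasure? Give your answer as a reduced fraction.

Your original chest holds the treasure with probability 1/8, so the other 7 collectively hold it with probability 7/8.
The host can always find 5 empty chests to open, so the reveals don't change that 7/8; it is now spread over the 2 remaining unopened chests.
P(win by switching) = (7/8) · (1/2) = 7/16.

7/16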